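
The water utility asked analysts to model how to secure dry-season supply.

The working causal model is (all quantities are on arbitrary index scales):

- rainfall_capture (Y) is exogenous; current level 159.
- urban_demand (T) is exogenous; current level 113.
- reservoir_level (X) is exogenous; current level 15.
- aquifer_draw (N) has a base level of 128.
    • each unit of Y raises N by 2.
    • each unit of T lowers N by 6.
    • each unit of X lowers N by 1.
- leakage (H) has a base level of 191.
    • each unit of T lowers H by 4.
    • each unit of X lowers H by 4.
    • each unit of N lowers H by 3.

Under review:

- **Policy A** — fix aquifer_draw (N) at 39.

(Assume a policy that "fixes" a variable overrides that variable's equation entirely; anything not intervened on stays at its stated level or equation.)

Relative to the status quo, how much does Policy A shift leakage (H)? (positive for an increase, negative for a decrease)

-858

Baseline:
  Y = 159
  T = 113
  X = 15
  N = 128 + 2·159 − 6·113 − 15 = -247
  H = 191 − 4·113 − 4·15 − 3·(-247) = 420
Policy A (N := 39):
  Y = 159
  T = 113
  X = 15
  N = 39
  H = 191 − 4·113 − 4·15 − 3·39 = -438
Change in H: -438 − 420 = -858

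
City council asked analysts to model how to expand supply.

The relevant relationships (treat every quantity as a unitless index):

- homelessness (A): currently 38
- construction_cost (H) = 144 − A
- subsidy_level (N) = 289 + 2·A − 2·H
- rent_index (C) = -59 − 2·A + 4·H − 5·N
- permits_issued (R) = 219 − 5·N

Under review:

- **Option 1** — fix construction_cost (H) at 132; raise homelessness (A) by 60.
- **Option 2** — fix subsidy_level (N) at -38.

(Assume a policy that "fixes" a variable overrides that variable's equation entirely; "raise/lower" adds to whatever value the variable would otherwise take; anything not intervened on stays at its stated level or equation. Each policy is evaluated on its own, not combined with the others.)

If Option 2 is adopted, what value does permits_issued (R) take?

Option 2 (N := -38):
  A = 38
  H = 144 − 38 = 106
  N = -38
  R = 219 − 5·(-38) = 409

409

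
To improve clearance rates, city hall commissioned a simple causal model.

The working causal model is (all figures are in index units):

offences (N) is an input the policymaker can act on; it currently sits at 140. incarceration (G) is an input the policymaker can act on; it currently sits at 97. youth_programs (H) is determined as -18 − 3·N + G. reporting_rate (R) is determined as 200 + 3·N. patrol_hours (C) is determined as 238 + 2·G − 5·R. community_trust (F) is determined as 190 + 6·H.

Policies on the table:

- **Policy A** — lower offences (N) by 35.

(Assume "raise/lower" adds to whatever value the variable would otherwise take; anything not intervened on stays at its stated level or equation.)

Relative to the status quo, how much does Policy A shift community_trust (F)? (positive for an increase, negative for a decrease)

630

Baseline:
  N = 140
  G = 97
  H = -18 − 3·140 + 97 = -341
  F = 190 + 6·(-341) = -1856
Policy A (N − 35):
  N = 140 − 35 = 105
  G = 97
  H = -18 − 3·105 + 97 = -236
  F = 190 + 6·(-236) = -1226
Change in F: -1226 − (-1856) = 630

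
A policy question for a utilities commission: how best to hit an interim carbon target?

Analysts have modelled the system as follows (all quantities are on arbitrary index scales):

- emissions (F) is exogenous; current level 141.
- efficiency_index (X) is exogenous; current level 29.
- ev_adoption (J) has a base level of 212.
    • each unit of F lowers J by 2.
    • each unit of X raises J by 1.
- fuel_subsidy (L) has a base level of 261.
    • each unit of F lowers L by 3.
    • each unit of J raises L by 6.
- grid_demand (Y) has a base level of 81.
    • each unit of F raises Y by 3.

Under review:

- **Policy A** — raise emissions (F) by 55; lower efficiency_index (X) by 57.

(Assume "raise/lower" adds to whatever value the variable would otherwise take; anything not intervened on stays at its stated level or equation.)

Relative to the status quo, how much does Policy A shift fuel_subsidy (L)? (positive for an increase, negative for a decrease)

Baseline:
  F = 141
  X = 29
  J = 212 − 2·141 + 29 = -41
  L = 261 − 3·141 + 6·(-41) = -408
Policy A (F + 55, X − 57):
  F = 141 + 55 = 196
  X = 29 − 57 = -28
  J = 212 − 2·196 + (-28) = -208
  L = 261 − 3·196 + 6·(-208) = -1575
Change in L: -1575 − (-408) = -1167

-1167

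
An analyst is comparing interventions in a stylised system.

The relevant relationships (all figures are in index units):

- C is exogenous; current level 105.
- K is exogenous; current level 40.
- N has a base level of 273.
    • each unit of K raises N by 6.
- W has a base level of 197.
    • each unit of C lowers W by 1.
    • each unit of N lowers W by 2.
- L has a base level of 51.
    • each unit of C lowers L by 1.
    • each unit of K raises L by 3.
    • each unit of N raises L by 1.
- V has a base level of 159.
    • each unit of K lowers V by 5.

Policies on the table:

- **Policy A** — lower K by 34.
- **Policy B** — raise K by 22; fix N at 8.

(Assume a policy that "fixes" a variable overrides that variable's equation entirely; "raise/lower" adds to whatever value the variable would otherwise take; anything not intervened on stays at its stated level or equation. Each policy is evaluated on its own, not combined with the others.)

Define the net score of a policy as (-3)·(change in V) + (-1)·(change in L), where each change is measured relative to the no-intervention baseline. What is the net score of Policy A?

Baseline:
  C = 105
  K = 40
  N = 273 + 6·40 = 513
  L = 51 − 105 + 3·40 + 513 = 579
  V = 159 − 5·40 = -41
Policy A (K − 34):
  C = 105
  K = 40 − 34 = 6
  N = 273 + 6·6 = 309
  L = 51 − 105 + 3·6 + 309 = 273
  V = 159 − 5·6 = 129
ΔV = 129 − (-41) = 170; ΔL = 273 − 579 = -306
Score = (-3)·170 + (-1)·(-306) = -204

-204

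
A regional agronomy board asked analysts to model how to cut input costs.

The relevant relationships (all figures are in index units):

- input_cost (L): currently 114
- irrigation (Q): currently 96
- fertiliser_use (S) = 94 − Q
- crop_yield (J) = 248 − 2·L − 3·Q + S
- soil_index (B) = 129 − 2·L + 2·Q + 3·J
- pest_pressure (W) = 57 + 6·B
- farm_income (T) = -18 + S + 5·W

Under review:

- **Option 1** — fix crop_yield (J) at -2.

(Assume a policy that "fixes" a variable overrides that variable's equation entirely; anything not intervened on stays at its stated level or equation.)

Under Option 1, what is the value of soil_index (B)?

Option 1 (J := -2):
  L = 114
  Q = 96
  S = 94 − 96 = -2
  J = -2
  B = 129 − 2·114 + 2·96 + 3·(-2) = 87

87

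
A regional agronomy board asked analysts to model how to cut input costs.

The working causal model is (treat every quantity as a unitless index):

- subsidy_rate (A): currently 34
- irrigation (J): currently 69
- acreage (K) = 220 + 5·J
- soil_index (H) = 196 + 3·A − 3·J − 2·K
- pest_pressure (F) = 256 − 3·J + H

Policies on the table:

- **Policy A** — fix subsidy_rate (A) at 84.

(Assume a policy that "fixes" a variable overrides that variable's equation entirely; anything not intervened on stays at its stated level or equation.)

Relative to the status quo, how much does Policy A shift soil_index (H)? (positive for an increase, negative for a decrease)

150

Baseline:
  A = 34
  J = 69
  K = 220 + 5·69 = 565
  H = 196 + 3·34 − 3·69 − 2·565 = -1039
Policy A (A := 84):
  A = 84
  J = 69
  K = 220 + 5·69 = 565
  H = 196 + 3·84 − 3·69 − 2·565 = -889
Change in H: -889 − (-1039) = 150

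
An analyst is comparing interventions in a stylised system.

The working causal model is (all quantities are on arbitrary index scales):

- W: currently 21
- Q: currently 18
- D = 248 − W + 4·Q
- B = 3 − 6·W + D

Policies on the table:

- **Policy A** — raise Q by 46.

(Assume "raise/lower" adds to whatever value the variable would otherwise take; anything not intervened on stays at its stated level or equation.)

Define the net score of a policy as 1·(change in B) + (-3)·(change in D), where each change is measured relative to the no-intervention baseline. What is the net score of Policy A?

-368

Baseline:
  W = 21
  Q = 18
  D = 248 − 21 + 4·18 = 299
  B = 3 − 6·21 + 299 = 176
Policy A (Q + 46):
  W = 21
  Q = 18 + 46 = 64
  D = 248 − 21 + 4·64 = 483
  B = 3 − 6·21 + 483 = 360
ΔB = 360 − 176 = 184; ΔD = 483 − 299 = 184
Score = 1·184 + (-3)·184 = -368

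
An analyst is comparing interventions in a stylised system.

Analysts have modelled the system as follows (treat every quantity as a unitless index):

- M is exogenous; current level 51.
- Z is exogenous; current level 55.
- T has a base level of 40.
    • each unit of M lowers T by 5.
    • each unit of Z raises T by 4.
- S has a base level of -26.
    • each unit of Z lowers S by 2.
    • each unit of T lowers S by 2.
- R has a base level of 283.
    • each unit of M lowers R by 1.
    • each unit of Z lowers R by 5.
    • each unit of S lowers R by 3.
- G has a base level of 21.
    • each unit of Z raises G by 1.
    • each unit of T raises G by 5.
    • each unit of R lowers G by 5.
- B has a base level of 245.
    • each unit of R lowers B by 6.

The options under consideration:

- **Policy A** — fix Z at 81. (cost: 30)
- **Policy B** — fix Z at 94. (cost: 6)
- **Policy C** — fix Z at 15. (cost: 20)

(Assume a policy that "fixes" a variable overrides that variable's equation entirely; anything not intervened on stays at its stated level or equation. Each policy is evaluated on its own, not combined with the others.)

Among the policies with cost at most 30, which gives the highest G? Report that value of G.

Policy A (Z := 81):
  M = 51
  Z = 81
  T = 40 − 5·51 + 4·81 = 109
  S = -26 − 2·81 − 2·109 = -406
  R = 283 − 51 − 5·81 − 3·(-406) = 1045
  G = 21 + 81 + 5·109 − 5·1045 = -4578
Policy B (Z := 94):
  M = 51
  Z = 94
  T = 40 − 5·51 + 4·94 = 161
  S = -26 − 2·94 − 2·161 = -536
  R = 283 − 51 − 5·94 − 3·(-536) = 1370
  G = 21 + 94 + 5·161 − 5·1370 = -5930
Policy C (Z := 15):
  M = 51
  Z = 15
  T = 40 − 5·51 + 4·15 = -155
  S = -26 − 2·15 − 2·(-155) = 254
  R = 283 − 51 − 5·15 − 3·254 = -605
  G = 21 + 15 + 5·(-155) − 5·(-605) = 2286
Comparing — Policy A: G=-4578, Policy B: G=-5930, Policy C: G=2286. Highest is 2286 (Policy C).

2286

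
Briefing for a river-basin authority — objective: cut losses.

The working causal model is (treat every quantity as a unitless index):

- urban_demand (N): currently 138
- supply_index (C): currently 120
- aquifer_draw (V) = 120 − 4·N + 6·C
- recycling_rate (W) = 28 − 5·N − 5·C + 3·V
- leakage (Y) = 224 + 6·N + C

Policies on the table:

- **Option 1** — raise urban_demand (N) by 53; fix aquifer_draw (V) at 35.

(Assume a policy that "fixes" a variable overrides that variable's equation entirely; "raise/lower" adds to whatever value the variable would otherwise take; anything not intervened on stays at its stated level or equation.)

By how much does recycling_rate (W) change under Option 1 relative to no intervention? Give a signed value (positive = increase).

Baseline:
  N = 138
  C = 120
  V = 120 − 4·138 + 6·120 = 288
  W = 28 − 5·138 − 5·120 + 3·288 = -398
Option 1 (N + 53, V := 35):
  N = 138 + 53 = 191
  C = 120
  V = 35
  W = 28 − 5·191 − 5·120 + 3·35 = -1422
Change in W: -1422 − (-398) = -1024

-1024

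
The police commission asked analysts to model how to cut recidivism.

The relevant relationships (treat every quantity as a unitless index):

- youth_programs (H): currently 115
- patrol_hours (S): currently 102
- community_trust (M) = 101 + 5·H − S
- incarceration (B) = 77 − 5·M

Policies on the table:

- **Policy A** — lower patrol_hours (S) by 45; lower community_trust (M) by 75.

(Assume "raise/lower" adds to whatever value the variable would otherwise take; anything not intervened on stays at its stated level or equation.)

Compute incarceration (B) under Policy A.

Policy A (S − 45, M − 75):
  H = 115
  S = 102 − 45 = 57
  M = 101 + 5·115 − 57 (−75 from intervention) = 544
  B = 77 − 5·544 = -2643

-2643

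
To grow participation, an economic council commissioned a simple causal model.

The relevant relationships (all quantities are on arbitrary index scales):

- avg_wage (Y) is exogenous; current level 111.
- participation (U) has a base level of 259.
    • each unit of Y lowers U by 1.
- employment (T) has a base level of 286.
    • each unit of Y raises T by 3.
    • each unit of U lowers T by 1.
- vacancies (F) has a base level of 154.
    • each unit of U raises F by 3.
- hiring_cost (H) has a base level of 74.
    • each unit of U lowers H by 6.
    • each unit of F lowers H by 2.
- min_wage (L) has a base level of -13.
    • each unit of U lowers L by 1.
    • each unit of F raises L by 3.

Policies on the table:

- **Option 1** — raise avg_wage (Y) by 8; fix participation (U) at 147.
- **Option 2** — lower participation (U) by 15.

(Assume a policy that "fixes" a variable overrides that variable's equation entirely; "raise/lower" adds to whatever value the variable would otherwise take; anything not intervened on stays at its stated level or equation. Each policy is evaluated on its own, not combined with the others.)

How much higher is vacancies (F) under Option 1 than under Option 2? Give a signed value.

Option 1 (Y + 8, U := 147):
  Y = 111 + 8 = 119
  U = 147
  F = 154 + 3·147 = 595
Option 2 (U − 15):
  Y = 111
  U = 259 − 111 (−15 from intervention) = 133
  F = 154 + 3·133 = 553
F: 595 − 553 = 42

42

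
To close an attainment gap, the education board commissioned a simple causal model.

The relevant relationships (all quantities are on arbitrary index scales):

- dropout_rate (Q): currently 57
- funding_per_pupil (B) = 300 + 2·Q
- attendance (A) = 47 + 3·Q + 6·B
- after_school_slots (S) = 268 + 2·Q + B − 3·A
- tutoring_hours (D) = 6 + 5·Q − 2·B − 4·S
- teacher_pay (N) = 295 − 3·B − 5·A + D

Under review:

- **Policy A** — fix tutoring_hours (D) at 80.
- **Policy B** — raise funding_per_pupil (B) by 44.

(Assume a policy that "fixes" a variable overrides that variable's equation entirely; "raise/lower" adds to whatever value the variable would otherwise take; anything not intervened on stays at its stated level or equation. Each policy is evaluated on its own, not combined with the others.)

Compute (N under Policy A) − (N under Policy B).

-30075

Policy A (D := 80):
  Q = 57
  B = 300 + 2·57 = 414
  A = 47 + 3·57 + 6·414 = 2702
  S = 268 + 2·57 + 414 − 3·2702 = -7310
  D = 80
  N = 295 − 3·414 − 5·2702 + 80 = -14377
Policy B (B + 44):
  Q = 57
  B = 300 + 2·57 (+44 from intervention) = 458
  A = 47 + 3·57 + 6·458 = 2966
  S = 268 + 2·57 + 458 − 3·2966 = -8058
  D = 6 + 5·57 − 2·458 − 4·(-8058) = 31607
  N = 295 − 3·458 − 5·2966 + 31607 = 15698
N: -14377 − 15698 = -30075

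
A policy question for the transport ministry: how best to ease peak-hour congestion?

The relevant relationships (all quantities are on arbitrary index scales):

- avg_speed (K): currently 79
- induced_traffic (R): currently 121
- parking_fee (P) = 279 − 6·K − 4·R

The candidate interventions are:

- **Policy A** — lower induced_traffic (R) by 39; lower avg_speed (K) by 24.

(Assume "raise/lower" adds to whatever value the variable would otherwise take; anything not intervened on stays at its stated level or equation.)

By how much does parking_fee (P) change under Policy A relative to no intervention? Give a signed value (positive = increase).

Baseline:
  K = 79
  R = 121
  P = 279 − 6·79 − 4·121 = -679
Policy A (R − 39, K − 24):
  K = 79 − 24 = 55
  R = 121 − 39 = 82
  P = 279 − 6·55 − 4·82 = -379
Change in P: -379 − (-679) = 300

300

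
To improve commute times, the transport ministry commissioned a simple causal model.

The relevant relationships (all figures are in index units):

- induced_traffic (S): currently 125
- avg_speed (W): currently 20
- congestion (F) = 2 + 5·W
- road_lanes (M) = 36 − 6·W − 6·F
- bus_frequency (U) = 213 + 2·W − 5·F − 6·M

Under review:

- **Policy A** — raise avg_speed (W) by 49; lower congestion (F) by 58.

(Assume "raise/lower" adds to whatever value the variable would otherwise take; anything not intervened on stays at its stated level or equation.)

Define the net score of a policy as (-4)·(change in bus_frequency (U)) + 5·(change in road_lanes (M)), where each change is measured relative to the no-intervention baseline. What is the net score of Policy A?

Baseline:
  W = 20
  F = 2 + 5·20 = 102
  M = 36 − 6·20 − 6·102 = -696
  U = 213 + 2·20 − 5·102 − 6·(-696) = 3919
Policy A (W + 49, F − 58):
  W = 20 + 49 = 69
  F = 2 + 5·69 (−58 from intervention) = 289
  M = 36 − 6·69 − 6·289 = -2112
  U = 213 + 2·69 − 5·289 − 6·(-2112) = 11578
ΔU = 11578 − 3919 = 7659; ΔM = -2112 − (-696) = -1416
Score = (-4)·7659 + 5·(-1416) = -37716

-37716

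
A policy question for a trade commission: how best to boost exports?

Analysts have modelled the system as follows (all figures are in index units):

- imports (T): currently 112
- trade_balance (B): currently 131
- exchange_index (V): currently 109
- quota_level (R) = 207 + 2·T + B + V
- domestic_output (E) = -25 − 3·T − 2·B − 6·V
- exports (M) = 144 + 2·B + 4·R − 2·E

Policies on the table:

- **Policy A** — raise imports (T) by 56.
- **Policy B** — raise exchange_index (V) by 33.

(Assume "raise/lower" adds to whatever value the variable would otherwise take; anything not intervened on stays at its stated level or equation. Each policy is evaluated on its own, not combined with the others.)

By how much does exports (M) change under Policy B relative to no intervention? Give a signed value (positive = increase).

Baseline:
  T = 112
  B = 131
  V = 109
  R = 207 + 2·112 + 131 + 109 = 671
  E = -25 − 3·112 − 2·131 − 6·109 = -1277
  M = 144 + 2·131 + 4·671 − 2·(-1277) = 5644
Policy B (V + 33):
  T = 112
  B = 131
  V = 109 + 33 = 142
  R = 207 + 2·112 + 131 + 142 = 704
  E = -25 − 3·112 − 2·131 − 6·142 = -1475
  M = 144 + 2·131 + 4·704 − 2·(-1475) = 6172
Change in M: 6172 − 5644 = 528

528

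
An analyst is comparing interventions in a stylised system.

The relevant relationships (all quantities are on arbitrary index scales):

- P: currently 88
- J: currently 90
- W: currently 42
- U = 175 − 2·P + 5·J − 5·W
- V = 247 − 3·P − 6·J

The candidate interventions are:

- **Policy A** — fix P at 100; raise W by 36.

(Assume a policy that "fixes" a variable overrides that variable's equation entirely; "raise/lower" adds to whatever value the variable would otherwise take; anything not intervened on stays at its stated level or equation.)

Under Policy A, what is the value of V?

-593

Policy A (P := 100, W + 36):
  P = 100
  J = 90
  V = 247 − 3·100 − 6·90 = -593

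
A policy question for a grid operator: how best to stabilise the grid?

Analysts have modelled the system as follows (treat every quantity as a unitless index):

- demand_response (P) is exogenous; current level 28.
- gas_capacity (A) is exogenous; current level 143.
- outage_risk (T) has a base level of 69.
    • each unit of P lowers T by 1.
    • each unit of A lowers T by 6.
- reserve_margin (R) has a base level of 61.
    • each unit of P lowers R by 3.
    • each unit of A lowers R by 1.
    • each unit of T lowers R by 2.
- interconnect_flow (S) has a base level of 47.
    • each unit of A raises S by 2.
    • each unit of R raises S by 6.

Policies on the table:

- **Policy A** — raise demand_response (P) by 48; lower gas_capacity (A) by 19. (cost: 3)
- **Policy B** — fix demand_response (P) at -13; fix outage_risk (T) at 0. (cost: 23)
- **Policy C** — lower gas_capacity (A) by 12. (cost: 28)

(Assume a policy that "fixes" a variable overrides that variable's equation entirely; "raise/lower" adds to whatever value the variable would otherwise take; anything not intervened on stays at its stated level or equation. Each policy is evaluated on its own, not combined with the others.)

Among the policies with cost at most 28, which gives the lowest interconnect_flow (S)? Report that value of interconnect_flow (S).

75

Policy A (P + 48, A − 19):
  P = 28 + 48 = 76
  A = 143 − 19 = 124
  T = 69 − 76 − 6·124 = -751
  R = 61 − 3·76 − 124 − 2·(-751) = 1211
  S = 47 + 2·124 + 6·1211 = 7561
Policy B (P := -13, T := 0):
  P = -13
  A = 143
  T = 0
  R = 61 − 3·(-13) − 143 − 2·0 = -43
  S = 47 + 2·143 + 6·(-43) = 75
Policy C (A − 12):
  P = 28
  A = 143 − 12 = 131
  T = 69 − 28 − 6·131 = -745
  R = 61 − 3·28 − 131 − 2·(-745) = 1336
  S = 47 + 2·131 + 6·1336 = 8325
Comparing — Policy A: S=7561, Policy B: S=75, Policy C: S=8325. Lowest is 75 (Policy B).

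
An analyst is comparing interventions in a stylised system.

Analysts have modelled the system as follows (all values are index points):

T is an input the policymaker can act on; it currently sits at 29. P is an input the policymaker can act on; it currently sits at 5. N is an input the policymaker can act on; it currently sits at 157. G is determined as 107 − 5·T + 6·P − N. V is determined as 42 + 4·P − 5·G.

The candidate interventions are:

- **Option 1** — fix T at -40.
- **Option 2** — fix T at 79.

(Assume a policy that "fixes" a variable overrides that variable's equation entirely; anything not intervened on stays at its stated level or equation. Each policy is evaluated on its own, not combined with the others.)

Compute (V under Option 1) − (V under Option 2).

-2975

Option 1 (T := -40):
  T = -40
  P = 5
  N = 157
  G = 107 − 5·(-40) + 6·5 − 157 = 180
  V = 42 + 4·5 − 5·180 = -838
Option 2 (T := 79):
  T = 79
  P = 5
  N = 157
  G = 107 − 5·79 + 6·5 − 157 = -415
  V = 42 + 4·5 − 5·(-415) = 2137
V: -838 − 2137 = -2975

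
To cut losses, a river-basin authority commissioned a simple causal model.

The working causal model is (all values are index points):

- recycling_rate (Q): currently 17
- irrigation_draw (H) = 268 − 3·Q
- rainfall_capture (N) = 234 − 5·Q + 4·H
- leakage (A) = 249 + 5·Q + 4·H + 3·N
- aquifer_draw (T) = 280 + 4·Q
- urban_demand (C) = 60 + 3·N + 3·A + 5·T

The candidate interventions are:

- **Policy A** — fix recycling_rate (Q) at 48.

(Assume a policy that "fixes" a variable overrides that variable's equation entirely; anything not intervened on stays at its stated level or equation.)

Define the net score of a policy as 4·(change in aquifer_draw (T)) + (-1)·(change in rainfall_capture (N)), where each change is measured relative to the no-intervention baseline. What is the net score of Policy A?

1023

Baseline:
  Q = 17
  H = 268 − 3·17 = 217
  N = 234 − 5·17 + 4·217 = 1017
  T = 280 + 4·17 = 348
Policy A (Q := 48):
  Q = 48
  H = 268 − 3·48 = 124
  N = 234 − 5·48 + 4·124 = 490
  T = 280 + 4·48 = 472
ΔT = 472 − 348 = 124; ΔN = 490 − 1017 = -527
Score = 4·124 + (-1)·(-527) = 1023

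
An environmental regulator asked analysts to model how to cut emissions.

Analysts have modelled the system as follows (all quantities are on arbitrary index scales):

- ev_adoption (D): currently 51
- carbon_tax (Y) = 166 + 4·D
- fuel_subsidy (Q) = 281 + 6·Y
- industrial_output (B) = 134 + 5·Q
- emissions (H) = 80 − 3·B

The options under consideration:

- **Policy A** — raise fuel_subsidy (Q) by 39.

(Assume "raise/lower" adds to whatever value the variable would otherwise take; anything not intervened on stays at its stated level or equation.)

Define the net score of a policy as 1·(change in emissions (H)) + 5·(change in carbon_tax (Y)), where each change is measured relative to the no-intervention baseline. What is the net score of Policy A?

-585

Baseline:
  D = 51
  Y = 166 + 4·51 = 370
  Q = 281 + 6·370 = 2501
  B = 134 + 5·2501 = 12639
  H = 80 − 3·12639 = -37837
Policy A (Q + 39):
  D = 51
  Y = 166 + 4·51 = 370
  Q = 281 + 6·370 (+39 from intervention) = 2540
  B = 134 + 5·2540 = 12834
  H = 80 − 3·12834 = -38422
ΔH = -38422 − (-37837) = -585; ΔY = 370 − 370 = 0
Score = 1·(-585) + 5·0 = -585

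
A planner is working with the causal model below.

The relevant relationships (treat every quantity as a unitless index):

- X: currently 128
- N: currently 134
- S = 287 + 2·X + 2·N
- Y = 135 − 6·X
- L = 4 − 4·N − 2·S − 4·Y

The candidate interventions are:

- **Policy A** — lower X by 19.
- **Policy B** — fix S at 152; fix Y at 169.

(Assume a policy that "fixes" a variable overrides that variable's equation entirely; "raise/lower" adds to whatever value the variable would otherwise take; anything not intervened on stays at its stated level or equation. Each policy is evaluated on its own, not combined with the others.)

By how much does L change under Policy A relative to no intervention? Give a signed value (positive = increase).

-380

Baseline:
  X = 128
  N = 134
  S = 287 + 2·128 + 2·134 = 811
  Y = 135 − 6·128 = -633
  L = 4 − 4·134 − 2·811 − 4·(-633) = 378
Policy A (X − 19):
  X = 128 − 19 = 109
  N = 134
  S = 287 + 2·109 + 2·134 = 773
  Y = 135 − 6·109 = -519
  L = 4 − 4·134 − 2·773 − 4·(-519) = -2
Change in L: -2 − 378 = -380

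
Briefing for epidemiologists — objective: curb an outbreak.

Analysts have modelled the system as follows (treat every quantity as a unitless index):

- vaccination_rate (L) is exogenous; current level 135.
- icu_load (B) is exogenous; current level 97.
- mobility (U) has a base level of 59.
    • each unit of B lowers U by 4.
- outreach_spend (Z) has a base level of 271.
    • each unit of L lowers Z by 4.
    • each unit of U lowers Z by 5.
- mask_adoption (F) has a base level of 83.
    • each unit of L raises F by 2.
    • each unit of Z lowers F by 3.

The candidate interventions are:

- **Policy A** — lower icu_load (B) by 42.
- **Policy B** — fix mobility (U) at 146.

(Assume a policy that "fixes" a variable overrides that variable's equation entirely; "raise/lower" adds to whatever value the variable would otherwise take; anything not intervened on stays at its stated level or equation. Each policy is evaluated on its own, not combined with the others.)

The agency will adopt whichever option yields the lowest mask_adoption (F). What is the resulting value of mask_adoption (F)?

-1255

Policy A (B − 42):
  L = 135
  B = 97 − 42 = 55
  U = 59 − 4·55 = -161
  Z = 271 − 4·135 − 5·(-161) = 536
  F = 83 + 2·135 − 3·536 = -1255
Policy B (U := 146):
  L = 135
  B = 97
  U = 146
  Z = 271 − 4·135 − 5·146 = -999
  F = 83 + 2·135 − 3·(-999) = 3350
Comparing — Policy A: F=-1255, Policy B: F=3350. Lowest is -1255 (Policy A).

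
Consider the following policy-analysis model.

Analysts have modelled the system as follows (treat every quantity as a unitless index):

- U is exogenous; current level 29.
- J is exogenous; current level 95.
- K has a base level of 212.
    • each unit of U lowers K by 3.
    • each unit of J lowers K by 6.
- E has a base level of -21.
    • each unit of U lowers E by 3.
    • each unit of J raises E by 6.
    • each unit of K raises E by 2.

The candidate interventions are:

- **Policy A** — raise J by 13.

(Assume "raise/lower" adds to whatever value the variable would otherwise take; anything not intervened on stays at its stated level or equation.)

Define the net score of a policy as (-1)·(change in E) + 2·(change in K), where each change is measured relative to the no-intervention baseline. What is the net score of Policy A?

-78

Baseline:
  U = 29
  J = 95
  K = 212 − 3·29 − 6·95 = -445
  E = -21 − 3·29 + 6·95 + 2·(-445) = -428
Policy A (J + 13):
  U = 29
  J = 95 + 13 = 108
  K = 212 − 3·29 − 6·108 = -523
  E = -21 − 3·29 + 6·108 + 2·(-523) = -506
ΔE = -506 − (-428) = -78; ΔK = -523 − (-445) = -78
Score = (-1)·(-78) + 2·(-78) = -78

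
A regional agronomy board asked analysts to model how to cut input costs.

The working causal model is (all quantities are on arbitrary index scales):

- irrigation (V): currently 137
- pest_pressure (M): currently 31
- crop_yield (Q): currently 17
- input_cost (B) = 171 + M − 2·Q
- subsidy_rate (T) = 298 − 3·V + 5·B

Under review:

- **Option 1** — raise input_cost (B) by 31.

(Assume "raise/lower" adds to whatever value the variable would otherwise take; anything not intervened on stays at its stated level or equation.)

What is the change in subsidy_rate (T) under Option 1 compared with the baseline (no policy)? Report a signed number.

155

Baseline:
  V = 137
  M = 31
  Q = 17
  B = 171 + 31 − 2·17 = 168
  T = 298 − 3·137 + 5·168 = 727
Option 1 (B + 31):
  V = 137
  M = 31
  Q = 17
  B = 171 + 31 − 2·17 (+31 from intervention) = 199
  T = 298 − 3·137 + 5·199 = 882
Change in T: 882 − 727 = 155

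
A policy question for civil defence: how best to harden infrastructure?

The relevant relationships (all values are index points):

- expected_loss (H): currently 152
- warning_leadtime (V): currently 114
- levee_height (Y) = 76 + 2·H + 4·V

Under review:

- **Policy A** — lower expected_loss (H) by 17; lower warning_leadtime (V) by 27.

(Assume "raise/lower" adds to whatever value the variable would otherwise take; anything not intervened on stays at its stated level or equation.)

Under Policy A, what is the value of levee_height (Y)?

694

Policy A (H − 17, V − 27):
  H = 152 − 17 = 135
  V = 114 − 27 = 87
  Y = 76 + 2·135 + 4·87 = 694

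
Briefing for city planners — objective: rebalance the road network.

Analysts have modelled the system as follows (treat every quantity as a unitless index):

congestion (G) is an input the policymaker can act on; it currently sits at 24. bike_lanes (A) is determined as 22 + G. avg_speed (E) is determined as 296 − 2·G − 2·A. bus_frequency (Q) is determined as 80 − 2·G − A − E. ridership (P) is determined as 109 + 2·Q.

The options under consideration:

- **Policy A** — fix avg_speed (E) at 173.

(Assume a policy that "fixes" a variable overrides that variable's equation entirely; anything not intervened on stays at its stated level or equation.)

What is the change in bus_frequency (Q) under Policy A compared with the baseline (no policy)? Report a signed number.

Baseline:
  G = 24
  A = 22 + 24 = 46
  E = 296 − 2·24 − 2·46 = 156
  Q = 80 − 2·24 − 46 − 156 = -170
Policy A (E := 173):
  G = 24
  A = 22 + 24 = 46
  E = 173
  Q = 80 − 2·24 − 46 − 173 = -187
Change in Q: -187 − (-170) = -17

-17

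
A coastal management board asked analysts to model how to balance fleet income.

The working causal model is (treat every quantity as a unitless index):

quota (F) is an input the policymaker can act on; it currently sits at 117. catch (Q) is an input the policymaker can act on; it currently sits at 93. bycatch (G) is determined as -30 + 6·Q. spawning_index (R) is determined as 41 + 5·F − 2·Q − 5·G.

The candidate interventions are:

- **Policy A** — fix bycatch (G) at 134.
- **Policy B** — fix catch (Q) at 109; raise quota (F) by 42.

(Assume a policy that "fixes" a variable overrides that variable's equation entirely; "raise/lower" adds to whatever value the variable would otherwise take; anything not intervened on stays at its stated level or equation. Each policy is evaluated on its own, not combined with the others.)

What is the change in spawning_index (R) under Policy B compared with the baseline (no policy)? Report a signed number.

Baseline:
  F = 117
  Q = 93
  G = -30 + 6·93 = 528
  R = 41 + 5·117 − 2·93 − 5·528 = -2200
Policy B (Q := 109, F + 42):
  F = 117 + 42 = 159
  Q = 109
  G = -30 + 6·109 = 624
  R = 41 + 5·159 − 2·109 − 5·624 = -2502
Change in R: -2502 − (-2200) = -302

-302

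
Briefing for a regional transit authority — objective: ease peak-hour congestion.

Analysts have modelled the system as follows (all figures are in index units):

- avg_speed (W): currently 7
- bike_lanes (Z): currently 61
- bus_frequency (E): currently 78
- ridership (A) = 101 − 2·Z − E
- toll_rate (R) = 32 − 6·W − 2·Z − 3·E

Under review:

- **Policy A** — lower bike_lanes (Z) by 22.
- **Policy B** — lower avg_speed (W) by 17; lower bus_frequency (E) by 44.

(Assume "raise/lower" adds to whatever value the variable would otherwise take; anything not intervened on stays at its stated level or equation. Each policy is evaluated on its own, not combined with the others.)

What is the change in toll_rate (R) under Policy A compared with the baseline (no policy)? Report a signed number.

Baseline:
  W = 7
  Z = 61
  E = 78
  R = 32 − 6·7 − 2·61 − 3·78 = -366
Policy A (Z − 22):
  W = 7
  Z = 61 − 22 = 39
  E = 78
  R = 32 − 6·7 − 2·39 − 3·78 = -322
Change in R: -322 − (-366) = 44

44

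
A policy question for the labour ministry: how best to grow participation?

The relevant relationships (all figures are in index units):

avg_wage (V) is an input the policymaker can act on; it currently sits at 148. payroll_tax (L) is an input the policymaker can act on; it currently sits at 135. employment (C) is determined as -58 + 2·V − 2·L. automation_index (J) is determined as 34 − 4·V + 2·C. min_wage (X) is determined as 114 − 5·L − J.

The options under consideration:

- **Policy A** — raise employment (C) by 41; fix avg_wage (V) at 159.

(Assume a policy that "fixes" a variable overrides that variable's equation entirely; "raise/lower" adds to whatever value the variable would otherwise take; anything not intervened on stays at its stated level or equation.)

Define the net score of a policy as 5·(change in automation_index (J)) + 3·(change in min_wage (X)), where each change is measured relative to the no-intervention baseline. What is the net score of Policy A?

164

Baseline:
  V = 148
  L = 135
  C = -58 + 2·148 − 2·135 = -32
  J = 34 − 4·148 + 2·(-32) = -622
  X = 114 − 5·135 − (-622) = 61
Policy A (C + 41, V := 159):
  V = 159
  L = 135
  C = -58 + 2·159 − 2·135 (+41 from intervention) = 31
  J = 34 − 4·159 + 2·31 = -540
  X = 114 − 5·135 − (-540) = -21
ΔJ = -540 − (-622) = 82; ΔX = -21 − 61 = -82
Score = 5·82 + 3·(-82) = 164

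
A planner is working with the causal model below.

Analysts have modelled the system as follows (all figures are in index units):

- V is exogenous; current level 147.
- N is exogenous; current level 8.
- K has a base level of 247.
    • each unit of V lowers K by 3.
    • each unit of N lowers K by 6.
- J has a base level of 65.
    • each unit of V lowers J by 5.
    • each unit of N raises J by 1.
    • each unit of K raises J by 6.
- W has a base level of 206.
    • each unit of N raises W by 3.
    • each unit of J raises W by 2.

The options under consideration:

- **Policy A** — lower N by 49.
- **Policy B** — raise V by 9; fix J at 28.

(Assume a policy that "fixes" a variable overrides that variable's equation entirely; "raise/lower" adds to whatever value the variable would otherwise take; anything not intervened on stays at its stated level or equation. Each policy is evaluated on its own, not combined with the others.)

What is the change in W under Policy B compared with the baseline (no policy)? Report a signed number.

4284

Baseline:
  V = 147
  N = 8
  K = 247 − 3·147 − 6·8 = -242
  J = 65 − 5·147 + 8 + 6·(-242) = -2114
  W = 206 + 3·8 + 2·(-2114) = -3998
Policy B (V + 9, J := 28):
  V = 147 + 9 = 156
  N = 8
  K = 247 − 3·156 − 6·8 = -269
  J = 28
  W = 206 + 3·8 + 2·28 = 286
Change in W: 286 − (-3998) = 4284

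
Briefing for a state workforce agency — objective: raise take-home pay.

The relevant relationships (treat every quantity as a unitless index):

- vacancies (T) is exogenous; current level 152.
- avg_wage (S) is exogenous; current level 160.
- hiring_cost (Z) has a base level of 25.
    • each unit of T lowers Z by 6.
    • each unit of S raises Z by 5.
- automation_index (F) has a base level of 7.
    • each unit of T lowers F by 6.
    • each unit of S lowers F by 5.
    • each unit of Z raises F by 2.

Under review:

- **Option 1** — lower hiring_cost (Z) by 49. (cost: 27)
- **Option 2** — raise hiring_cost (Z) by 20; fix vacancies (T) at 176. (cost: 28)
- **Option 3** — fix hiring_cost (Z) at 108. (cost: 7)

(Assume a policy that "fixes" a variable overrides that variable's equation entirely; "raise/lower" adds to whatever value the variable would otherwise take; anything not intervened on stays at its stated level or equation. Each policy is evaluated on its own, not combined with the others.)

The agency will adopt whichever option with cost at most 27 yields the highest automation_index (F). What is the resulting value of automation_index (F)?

-1489

Option 1 (Z − 49):
  T = 152
  S = 160
  Z = 25 − 6·152 + 5·160 (−49 from intervention) = -136
  F = 7 − 6·152 − 5·160 + 2·(-136) = -1977
Option 3 (Z := 108):
  T = 152
  S = 160
  Z = 108
  F = 7 − 6·152 − 5·160 + 2·108 = -1489
Comparing — Option 1: F=-1977, Option 3: F=-1489. Highest is -1489 (Option 3).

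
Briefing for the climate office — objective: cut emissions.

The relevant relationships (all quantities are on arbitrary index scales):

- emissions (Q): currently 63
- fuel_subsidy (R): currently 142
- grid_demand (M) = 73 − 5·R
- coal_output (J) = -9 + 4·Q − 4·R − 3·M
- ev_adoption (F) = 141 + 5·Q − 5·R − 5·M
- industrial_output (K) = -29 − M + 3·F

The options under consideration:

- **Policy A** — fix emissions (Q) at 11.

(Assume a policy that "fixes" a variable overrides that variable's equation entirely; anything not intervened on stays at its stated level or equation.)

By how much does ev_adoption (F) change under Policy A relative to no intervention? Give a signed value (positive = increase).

Baseline:
  Q = 63
  R = 142
  M = 73 − 5·142 = -637
  F = 141 + 5·63 − 5·142 − 5·(-637) = 2931
Policy A (Q := 11):
  Q = 11
  R = 142
  M = 73 − 5·142 = -637
  F = 141 + 5·11 − 5·142 − 5·(-637) = 2671
Change in F: 2671 − 2931 = -260

-260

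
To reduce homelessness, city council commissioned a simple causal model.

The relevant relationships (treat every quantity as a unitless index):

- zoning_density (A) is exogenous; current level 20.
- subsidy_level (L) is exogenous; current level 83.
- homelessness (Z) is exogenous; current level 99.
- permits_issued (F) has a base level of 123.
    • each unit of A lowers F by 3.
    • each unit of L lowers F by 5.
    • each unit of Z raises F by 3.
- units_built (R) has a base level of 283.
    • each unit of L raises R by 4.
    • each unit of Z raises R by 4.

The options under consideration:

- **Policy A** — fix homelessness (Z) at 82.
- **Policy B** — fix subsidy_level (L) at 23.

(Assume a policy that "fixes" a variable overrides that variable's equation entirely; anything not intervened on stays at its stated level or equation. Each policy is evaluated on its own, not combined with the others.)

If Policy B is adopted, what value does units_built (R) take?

771

Policy B (L := 23):
  L = 23
  Z = 99
  R = 283 + 4·23 + 4·99 = 771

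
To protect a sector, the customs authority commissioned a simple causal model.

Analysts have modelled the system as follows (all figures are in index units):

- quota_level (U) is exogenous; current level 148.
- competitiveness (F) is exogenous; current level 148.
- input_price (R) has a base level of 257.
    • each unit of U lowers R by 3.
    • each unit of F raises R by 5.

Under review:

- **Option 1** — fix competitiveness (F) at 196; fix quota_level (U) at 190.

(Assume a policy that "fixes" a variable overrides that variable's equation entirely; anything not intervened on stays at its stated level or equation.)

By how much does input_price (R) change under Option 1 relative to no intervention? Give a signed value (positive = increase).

114

Baseline:
  U = 148
  F = 148
  R = 257 − 3·148 + 5·148 = 553
Option 1 (F := 196, U := 190):
  U = 190
  F = 196
  R = 257 − 3·190 + 5·196 = 667
Change in R: 667 − 553 = 114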